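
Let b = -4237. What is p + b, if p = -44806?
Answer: -49043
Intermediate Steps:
p + b = -44806 - 4237 = -49043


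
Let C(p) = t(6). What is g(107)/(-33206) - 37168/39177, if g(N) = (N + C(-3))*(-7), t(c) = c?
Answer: -1203211601/1300911462 ≈ -0.92490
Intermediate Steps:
C(p) = 6
g(N) = -42 - 7*N (g(N) = (N + 6)*(-7) = (6 + N)*(-7) = -42 - 7*N)
g(107)/(-33206) - 37168/39177 = (-42 - 7*107)/(-33206) - 37168/39177 = (-42 - 749)*(-1/33206) - 37168*1/39177 = -791*(-1/33206) - 37168/39177 = 791/33206 - 37168/39177 = -1203211601/1300911462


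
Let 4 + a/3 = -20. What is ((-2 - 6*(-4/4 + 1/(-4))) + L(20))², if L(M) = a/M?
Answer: 361/100 ≈ 3.6100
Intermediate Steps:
a = -72 (a = -12 + 3*(-20) = -12 - 60 = -72)
L(M) = -72/M
((-2 - 6*(-4/4 + 1/(-4))) + L(20))² = ((-2 - 6*(-4/4 + 1/(-4))) - 72/20)² = ((-2 - 6*(-4*¼ + 1*(-¼))) - 72*1/20)² = ((-2 - 6*(-1 - ¼)) - 18/5)² = ((-2 - 6*(-5/4)) - 18/5)² = ((-2 + 15/2) - 18/5)² = (11/2 - 18/5)² = (19/10)² = 361/100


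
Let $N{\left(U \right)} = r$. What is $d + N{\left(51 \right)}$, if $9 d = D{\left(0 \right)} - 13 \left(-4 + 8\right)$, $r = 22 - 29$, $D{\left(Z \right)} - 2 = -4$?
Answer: $-13$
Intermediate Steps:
$D{\left(Z \right)} = -2$ ($D{\left(Z \right)} = 2 - 4 = -2$)
$r = -7$
$N{\left(U \right)} = -7$
$d = -6$ ($d = \frac{-2 - 13 \left(-4 + 8\right)}{9} = \frac{-2 - 52}{9} = \frac{1}{9} \left(-54\right) = -6$)
$d + N{\left(51 \right)} = -6 - 7 = -13$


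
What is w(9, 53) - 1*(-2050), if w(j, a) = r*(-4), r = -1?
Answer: 2054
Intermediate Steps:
w(j, a) = 4 (w(j, a) = -1*(-4) = 4)
w(9, 53) - 1*(-2050) = 4 - 1*(-2050) = 4 + 2050 = 2054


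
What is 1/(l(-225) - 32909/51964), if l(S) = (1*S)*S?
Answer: 51964/2630644591 ≈ 1.9753e-5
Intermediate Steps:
l(S) = S² (l(S) = S*S = S²)
1/(l(-225) - 32909/51964) = 1/((-225)² - 32909/51964) = 1/(50625 - 32909*1/51964) = 1/(50625 - 32909/51964) = 1/(2630644591/51964) = 51964/2630644591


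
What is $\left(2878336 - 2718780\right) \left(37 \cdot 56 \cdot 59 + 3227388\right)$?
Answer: $534454521616$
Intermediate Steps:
$\left(2878336 - 2718780\right) \left(37 \cdot 56 \cdot 59 + 3227388\right) = 159556 \left(2072 \cdot 59 + 3227388\right) = 159556 \left(122248 + 3227388\right) = 159556 \cdot 3349636 = 534454521616$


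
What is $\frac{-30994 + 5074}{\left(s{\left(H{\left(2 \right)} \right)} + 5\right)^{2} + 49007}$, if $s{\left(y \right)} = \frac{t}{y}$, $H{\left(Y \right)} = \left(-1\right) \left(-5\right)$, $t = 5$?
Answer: $- \frac{25920}{49043} \approx -0.52852$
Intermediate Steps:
$H{\left(Y \right)} = 5$
$s{\left(y \right)} = \frac{5}{y}$
$\frac{-30994 + 5074}{\left(s{\left(H{\left(2 \right)} \right)} + 5\right)^{2} + 49007} = \frac{-30994 + 5074}{\left(\frac{5}{5} + 5\right)^{2} + 49007} = - \frac{25920}{\left(5 \cdot \frac{1}{5} + 5\right)^{2} + 49007} = - \frac{25920}{\left(1 + 5\right)^{2} + 49007} = - \frac{25920}{6^{2} + 49007} = - \frac{25920}{36 + 49007} = - \frac{25920}{49043}$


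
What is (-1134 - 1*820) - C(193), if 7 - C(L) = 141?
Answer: -1820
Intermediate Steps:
C(L) = -134 (C(L) = 7 - 1*141 = 7 - 141 = -134)
(-1134 - 1*820) - C(193) = (-1134 - 1*820) - 1*(-134) = (-1134 - 820) + 134 = -1954 + 134 = -1820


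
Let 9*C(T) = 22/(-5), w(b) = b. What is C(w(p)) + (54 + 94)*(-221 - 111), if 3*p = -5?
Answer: -2211142/45 ≈ -49137.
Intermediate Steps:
p = -5/3 (p = (1/3)*(-5) = -5/3 ≈ -1.6667)
C(T) = -22/45 (C(T) = (22/(-5))/9 = (22*(-1/5))/9 = (1/9)*(-22/5) = -22/45)
C(w(p)) + (54 + 94)*(-221 - 111) = -22/45 + (54 + 94)*(-221 - 111) = -22/45 + 148*(-332) = -22/45 - 49136 = -2211142/45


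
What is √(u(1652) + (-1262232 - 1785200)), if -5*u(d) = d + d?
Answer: 4*I*√4762645/5 ≈ 1745.9*I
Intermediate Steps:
u(d) = -2*d/5 (u(d) = -(d + d)/5 = -2*d/5)
√(u(1652) + (-1262232 - 1785200)) = √(-⅖*1652 + (-1262232 - 1785200)) = √(-3304/5 - 3047432) = √(-15240464/5) = 4*I*√4762645/5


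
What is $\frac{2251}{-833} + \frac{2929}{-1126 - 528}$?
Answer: $- \frac{6163011}{1377782} \approx -4.4731$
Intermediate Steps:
$\frac{2251}{-833} + \frac{2929}{-1126 - 528} = 2251 \left(- \frac{1}{833}\right) + \frac{2929}{-1126 - 528} = - \frac{2251}{833} + \frac{2929}{-1654} = - \frac{2251}{833} + 2929 \left(- \frac{1}{1654}\right) = - \frac{2251}{833} - \frac{2929}{1654} = - \frac{6163011}{1377782}$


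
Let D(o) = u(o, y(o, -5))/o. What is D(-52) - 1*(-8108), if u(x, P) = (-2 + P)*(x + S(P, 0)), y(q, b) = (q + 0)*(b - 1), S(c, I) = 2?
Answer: 109279/13 ≈ 8406.1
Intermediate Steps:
y(q, b) = q*(-1 + b)
u(x, P) = (-2 + P)*(2 + x) (u(x, P) = (-2 + P)*(x + 2) = (-2 + P)*(2 + x))
D(o) = (-4 - 14*o - 6*o²)/o (D(o) = (-4 - 2*o + 2*(o*(-1 - 5)) + (o*(-1 - 5))*o)/o = (-4 - 2*o + 2*(o*(-6)) + (o*(-6))*o)/o = (-4 - 2*o + 2*(-6*o) + (-6*o)*o)/o = (-4 - 2*o - 12*o - 6*o²)/o = (-4 - 14*o - 6*o²)/o)
D(-52) - 1*(-8108) = (-14 - 6*(-52) - 4/(-52)) - 1*(-8108) = (-14 + 312 - 4*(-1/52)) + 8108 = (-14 + 312 + 1/13) + 8108 = 3875/13 + 8108 = 109279/13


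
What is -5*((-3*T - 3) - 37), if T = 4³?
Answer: 1160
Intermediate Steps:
T = 64
-5*((-3*T - 3) - 37) = -5*((-3*64 - 3) - 37) = -5*((-192 - 3) - 37) = -5*(-195 - 37) = -5*(-232) = 1160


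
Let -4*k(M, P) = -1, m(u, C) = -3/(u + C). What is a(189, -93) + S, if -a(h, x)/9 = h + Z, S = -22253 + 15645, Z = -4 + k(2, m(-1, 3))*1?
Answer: -33101/4 ≈ -8275.3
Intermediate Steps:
m(u, C) = -3/(C + u)
k(M, P) = 1/4 (k(M, P) = -1/4*(-1) = 1/4)
Z = -15/4 (Z = -4 + (1/4)*1 = -4 + 1/4 = -15/4 ≈ -3.7500)
S = -6608
a(h, x) = 135/4 - 9*h (a(h, x) = -9*(h - 15/4) = -9*(-15/4 + h) = 135/4 - 9*h)
a(189, -93) + S = (135/4 - 9*189) - 6608 = (135/4 - 1701) - 6608 = -6669/4 - 6608 = -33101/4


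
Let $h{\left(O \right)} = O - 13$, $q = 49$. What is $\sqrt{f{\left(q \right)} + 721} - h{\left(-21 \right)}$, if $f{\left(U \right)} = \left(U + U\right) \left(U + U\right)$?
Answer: $34 + 5 \sqrt{413} \approx 135.61$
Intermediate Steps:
$h{\left(O \right)} = -13 + O$
$f{\left(U \right)} = 4 U^{2}$ ($f{\left(U \right)} = 2 U 2 U = 4 U^{2}$)
$\sqrt{f{\left(q \right)} + 721} - h{\left(-21 \right)} = \sqrt{4 \cdot 49^{2} + 721} - \left(-13 - 21\right) = \sqrt{4 \cdot 2401 + 721} - -34 = \sqrt{9604 + 721} + 34 = \sqrt{10325} + 34 = 5 \sqrt{413} + 34 = 34 + 5 \sqrt{413}$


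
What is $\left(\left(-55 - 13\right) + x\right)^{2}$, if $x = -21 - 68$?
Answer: $24649$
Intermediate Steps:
$x = -89$
$\left(\left(-55 - 13\right) + x\right)^{2} = \left(\left(-55 - 13\right) - 89\right)^{2} = \left(-68 - 89\right)^{2} = \left(-157\right)^{2} = 24649$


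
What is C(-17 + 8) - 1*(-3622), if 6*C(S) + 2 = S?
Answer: 21721/6 ≈ 3620.2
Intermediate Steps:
C(S) = -⅓ + S/6
C(-17 + 8) - 1*(-3622) = (-⅓ + (-17 + 8)/6) - 1*(-3622) = (-⅓ + (⅙)*(-9)) + 3622 = (-⅓ - 3/2) + 3622 = -11/6 + 3622 = 21721/6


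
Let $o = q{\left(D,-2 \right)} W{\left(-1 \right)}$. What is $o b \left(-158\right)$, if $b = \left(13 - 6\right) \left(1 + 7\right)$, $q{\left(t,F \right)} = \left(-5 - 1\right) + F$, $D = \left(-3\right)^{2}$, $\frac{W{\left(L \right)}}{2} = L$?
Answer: $-141568$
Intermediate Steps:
$W{\left(L \right)} = 2 L$
$D = 9$
$q{\left(t,F \right)} = -6 + F$
$b = 56$ ($b = 7 \cdot 8 = 56$)
$o = 16$ ($o = \left(-6 - 2\right) 2 \left(-1\right) = \left(-8\right) \left(-2\right) = 16$)
$o b \left(-158\right) = 16 \cdot 56 \left(-158\right) = 16 \left(-8848\right) = -141568$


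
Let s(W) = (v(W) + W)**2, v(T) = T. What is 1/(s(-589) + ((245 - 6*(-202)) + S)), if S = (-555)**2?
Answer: 1/1697166 ≈ 5.8922e-7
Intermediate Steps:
s(W) = 4*W**2 (s(W) = (W + W)**2 = (2*W)**2 = 4*W**2)
S = 308025
1/(s(-589) + ((245 - 6*(-202)) + S)) = 1/(4*(-589)**2 + ((245 - 6*(-202)) + 308025)) = 1/(4*346921 + ((245 + 1212) + 308025)) = 1/(1387684 + (1457 + 308025)) = 1/(1387684 + 309482) = 1/1697166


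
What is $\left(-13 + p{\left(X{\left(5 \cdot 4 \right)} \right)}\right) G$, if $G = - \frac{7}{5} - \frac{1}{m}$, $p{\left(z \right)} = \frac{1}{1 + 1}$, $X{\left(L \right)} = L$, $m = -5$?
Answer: $15$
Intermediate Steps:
$p{\left(z \right)} = \frac{1}{2}$
$G = - \frac{6}{5}$ ($G = - \frac{7}{5} - \frac{1}{-5} = \left(-7\right) \frac{1}{5} - - \frac{1}{5} = - \frac{7}{5} + \frac{1}{5} = - \frac{6}{5} \approx -1.2$)
$\left(-13 + p{\left(X{\left(5 \cdot 4 \right)} \right)}\right) G = \left(-13 + \frac{1}{2}\right) \left(- \frac{6}{5}\right) = \left(- \frac{25}{2}\right) \left(- \frac{6}{5}\right) = 15$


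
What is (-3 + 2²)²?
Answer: 1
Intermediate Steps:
(-3 + 2²)² = (-3 + 4)² = 1² = 1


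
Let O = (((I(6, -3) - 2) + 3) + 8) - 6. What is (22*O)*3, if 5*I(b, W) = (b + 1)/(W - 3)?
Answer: 913/5 ≈ 182.60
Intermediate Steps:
I(b, W) = (1 + b)/(5*(-3 + W)) (I(b, W) = ((b + 1)/(W - 3))/5 = ((1 + b)/(-3 + W))/5 = (1 + b)/(5*(-3 + W)))
O = 83/30 (O = ((((1 + 6)/(5*(-3 - 3)) - 2) + 3) + 8) - 6 = ((((⅕)*7/(-6) - 2) + 3) + 8) - 6 = ((((⅕)*(-⅙)*7 - 2) + 3) + 8) - 6 = (((-7/30 - 2) + 3) + 8) - 6 = ((-67/30 + 3) + 8) - 6 = (23/30 + 8) - 6 = 263/30 - 6 = 83/30 ≈ 2.7667)
(22*O)*3 = (22*(83/30))*3 = (913/15)*3 = 913/5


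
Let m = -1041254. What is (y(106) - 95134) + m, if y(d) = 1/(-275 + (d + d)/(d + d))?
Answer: -311370313/274 ≈ -1.1364e+6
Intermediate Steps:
y(d) = -1/274 (y(d) = 1/(-275 + (2*d)/((2*d))) = 1/(-275 + (2*d)*(1/(2*d))) = 1/(-275 + 1) = 1/(-274) = -1/274)
(y(106) - 95134) + m = (-1/274 - 95134) - 1041254 = -26066717/274 - 1041254 = -311370313/274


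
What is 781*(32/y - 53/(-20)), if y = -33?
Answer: 78739/60 ≈ 1312.3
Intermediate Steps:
781*(32/y - 53/(-20)) = 781*(32/(-33) - 53/(-20)) = 781*(32*(-1/33) - 53*(-1/20)) = 781*(-32/33 + 53/20) = 781*(1109/660) = 78739/60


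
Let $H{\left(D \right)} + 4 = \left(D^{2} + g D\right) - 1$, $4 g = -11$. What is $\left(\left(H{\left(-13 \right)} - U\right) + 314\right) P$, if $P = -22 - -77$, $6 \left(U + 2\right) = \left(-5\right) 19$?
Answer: $\frac{350845}{12} \approx 29237.0$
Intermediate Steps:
$g = - \frac{11}{4}$ ($g = \frac{1}{4} \left(-11\right) = - \frac{11}{4} \approx -2.75$)
$U = - \frac{107}{6}$ ($U = -2 + \frac{\left(-5\right) 19}{6} = -2 + \frac{1}{6} \left(-95\right) = -2 - \frac{95}{6} = - \frac{107}{6} \approx -17.833$)
$H{\left(D \right)} = -5 + D^{2} - \frac{11 D}{4}$ ($H{\left(D \right)} = -4 - \left(1 - D^{2} + \frac{11 D}{4}\right) = -5 + D^{2} - \frac{11 D}{4}$)
$P = 55$ ($P = -22 + 77 = 55$)
$\left(\left(H{\left(-13 \right)} - U\right) + 314\right) P = \left(\left(\left(-5 + \left(-13\right)^{2} - - \frac{143}{4}\right) - - \frac{107}{6}\right) + 314\right) 55 = \left(\left(\left(-5 + 169 + \frac{143}{4}\right) + \frac{107}{6}\right) + 314\right) 55 = \left(\left(\frac{799}{4} + \frac{107}{6}\right) + 314\right) 55 = \left(\frac{2611}{12} + 314\right) 55 = \frac{6379}{12} \cdot 55 = \frac{350845}{12}$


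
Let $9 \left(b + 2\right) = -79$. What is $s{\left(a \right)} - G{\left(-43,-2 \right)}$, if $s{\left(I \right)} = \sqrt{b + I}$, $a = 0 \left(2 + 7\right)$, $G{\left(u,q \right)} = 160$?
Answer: $-160 + \frac{i \sqrt{97}}{3} \approx -160.0 + 3.283 i$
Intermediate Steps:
$b = - \frac{97}{9}$ ($b = -2 + \frac{1}{9} \left(-79\right) = -2 - \frac{79}{9} = - \frac{97}{9} \approx -10.778$)
$a = 0$ ($a = 0 \cdot 9 = 0$)
$s{\left(I \right)} = \sqrt{- \frac{97}{9} + I}$
$s{\left(a \right)} - G{\left(-43,-2 \right)} = \frac{\sqrt{-97 + 9 \cdot 0}}{3} - 160 = \frac{\sqrt{-97 + 0}}{3} - 160 = \frac{\sqrt{-97}}{3} - 160 = \frac{i \sqrt{97}}{3} - 160 = -160 + \frac{i \sqrt{97}}{3}$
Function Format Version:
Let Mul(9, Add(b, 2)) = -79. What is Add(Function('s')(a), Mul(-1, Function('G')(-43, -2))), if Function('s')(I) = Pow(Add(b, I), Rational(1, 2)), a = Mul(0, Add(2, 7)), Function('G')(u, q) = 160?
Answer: Add(-160, Mul(Rational(1, 3), I, Pow(97, Rational(1, 2)))) ≈ Add(-160.00, Mul(3.2830, I))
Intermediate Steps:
b = Rational(-97, 9) (b = Add(-2, Mul(Rational(1, 9), -79)) = Add(-2, Rational(-79, 9)) = Rational(-97, 9) ≈ -10.778)
a = 0 (a = Mul(0, 9) = 0)
Function('s')(I) = Pow(Add(Rational(-97, 9), I), Rational(1, 2))
Add(Function('s')(a), Mul(-1, Function('G')(-43, -2))) = Add(Mul(Rational(1, 3), Pow(Add(-97, Mul(9, 0)), Rational(1, 2))), Mul(-1, 160)) = Add(Mul(Rational(1, 3), Pow(Add(-97, 0), Rational(1, 2))), -160) = Add(Mul(Rational(1, 3), Pow(-97, Rational(1, 2))), -160) = Add(Mul(Rational(1, 3), Mul(I, Pow(97, Rational(1, 2)))), -160) = Add(Mul(Rational(1, 3), I, Pow(97, Rational(1, 2))), -160) = Add(-160, Mul(Rational(1, 3), I, Pow(97, Rational(1, 2))))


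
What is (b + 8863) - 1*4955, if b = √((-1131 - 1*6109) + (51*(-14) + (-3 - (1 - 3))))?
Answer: 3908 + I*√7955 ≈ 3908.0 + 89.191*I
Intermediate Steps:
b = I*√7955 (b = √((-1131 - 6109) + (-714 + (-3 - 1*(-2)))) = √(-7240 + (-714 + (-3 + 2))) = √(-7240 + (-714 - 1)) = √(-7240 - 715) = √(-7955) = I*√7955 ≈ 89.191*I)
(b + 8863) - 1*4955 = (I*√7955 + 8863) - 1*4955 = (8863 + I*√7955) - 4955 = 3908 + I*√7955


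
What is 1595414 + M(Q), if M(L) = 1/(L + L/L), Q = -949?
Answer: 1512452471/948 ≈ 1.5954e+6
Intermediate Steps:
M(L) = 1/(1 + L) (M(L) = 1/(L + 1) = 1/(1 + L))
1595414 + M(Q) = 1595414 + 1/(1 - 949) = 1595414 + 1/(-948) = 1595414 - 1/948 = 1512452471/948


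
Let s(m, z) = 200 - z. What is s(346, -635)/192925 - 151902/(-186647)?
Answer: 5892308719/7201774495 ≈ 0.81817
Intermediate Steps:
s(346, -635)/192925 - 151902/(-186647) = (200 - 1*(-635))/192925 - 151902/(-186647) = (200 + 635)*(1/192925) - 151902*(-1/186647) = 835*(1/192925) + 151902/186647 = 167/38585 + 151902/186647 = 5892308719/7201774495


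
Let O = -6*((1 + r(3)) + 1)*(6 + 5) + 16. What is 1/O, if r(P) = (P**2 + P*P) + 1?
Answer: -1/1370 ≈ -0.00072993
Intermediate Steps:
r(P) = 1 + 2*P**2 (r(P) = (P**2 + P**2) + 1 = 2*P**2 + 1 = 1 + 2*P**2)
O = -1370 (O = -6*((1 + (1 + 2*3**2)) + 1)*(6 + 5) + 16 = -6*((1 + (1 + 2*9)) + 1)*11 + 16 = -6*((1 + (1 + 18)) + 1)*11 + 16 = -6*((1 + 19) + 1)*11 + 16 = -6*(20 + 1)*11 + 16 = -126*11 + 16 = -6*231 + 16 = -1386 + 16 = -1370)
1/O = 1/(-1370) = -1/1370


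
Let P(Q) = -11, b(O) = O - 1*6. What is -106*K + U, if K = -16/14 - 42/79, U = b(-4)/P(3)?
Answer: 1085246/6083 ≈ 178.41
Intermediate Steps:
b(O) = -6 + O (b(O) = O - 6 = -6 + O)
U = 10/11 (U = (-6 - 4)/(-11) = -10*(-1/11) = 10/11 ≈ 0.90909)
K = -926/553 (K = -16*1/14 - 42*1/79 = -8/7 - 42/79 = -926/553 ≈ -1.6745)
-106*K + U = -106*(-926/553) + 10/11 = 98156/553 + 10/11 = 1085246/6083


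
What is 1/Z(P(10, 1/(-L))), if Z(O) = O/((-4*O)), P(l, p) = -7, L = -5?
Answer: -4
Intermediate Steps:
Z(O) = -1/4 (Z(O) = O*(-1/(4*O)) = -1/4)
1/Z(P(10, 1/(-L))) = 1/(-1/4) = -4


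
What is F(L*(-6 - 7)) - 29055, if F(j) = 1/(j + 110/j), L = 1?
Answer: -8106358/279 ≈ -29055.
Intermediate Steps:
F(L*(-6 - 7)) - 29055 = (1*(-6 - 7))/(110 + (1*(-6 - 7))²) - 29055 = (1*(-13))/(110 + (1*(-13))²) - 29055 = -13/(110 + (-13)²) - 29055 = -13/(110 + 169) - 29055 = -13/279 - 29055 = -8106358/279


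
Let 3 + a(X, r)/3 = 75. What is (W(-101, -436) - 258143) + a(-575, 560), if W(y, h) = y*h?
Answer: -213891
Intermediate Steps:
W(y, h) = h*y
a(X, r) = 216 (a(X, r) = -9 + 3*75 = -9 + 225 = 216)
(W(-101, -436) - 258143) + a(-575, 560) = (-436*(-101) - 258143) + 216 = (44036 - 258143) + 216 = -214107 + 216 = -213891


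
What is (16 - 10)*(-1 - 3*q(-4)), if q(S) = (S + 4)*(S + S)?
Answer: -6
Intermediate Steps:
q(S) = 2*S*(4 + S) (q(S) = (4 + S)*(2*S) = 2*S*(4 + S))
(16 - 10)*(-1 - 3*q(-4)) = (16 - 10)*(-1 - 6*(-4)*(4 - 4)) = 6*(-1 - 6*(-4)*0) = 6*(-1 - 3*0) = 6*(-1 + 0) = 6*(-1) = -6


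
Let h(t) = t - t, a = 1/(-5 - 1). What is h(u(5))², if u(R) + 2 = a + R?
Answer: 0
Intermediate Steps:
a = -⅙ (a = 1/(-6) = -⅙ ≈ -0.16667)
u(R) = -13/6 + R (u(R) = -2 + (-⅙ + R) = -13/6 + R)
h(t) = 0
h(u(5))² = 0² = 0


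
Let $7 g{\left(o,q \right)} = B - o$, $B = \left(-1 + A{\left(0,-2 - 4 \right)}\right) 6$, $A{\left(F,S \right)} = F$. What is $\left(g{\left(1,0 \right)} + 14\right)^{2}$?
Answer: $169$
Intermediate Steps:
$B = -6$ ($B = \left(-1 + 0\right) 6 = \left(-1\right) 6 = -6$)
$g{\left(o,q \right)} = - \frac{6}{7} - \frac{o}{7}$ ($g{\left(o,q \right)} = \frac{-6 - o}{7} = - \frac{6}{7} - \frac{o}{7}$)
$\left(g{\left(1,0 \right)} + 14\right)^{2} = \left(\left(- \frac{6}{7} - \frac{1}{7}\right) + 14\right)^{2} = \left(-1 + 14\right)^{2} = 13^{2} = 169$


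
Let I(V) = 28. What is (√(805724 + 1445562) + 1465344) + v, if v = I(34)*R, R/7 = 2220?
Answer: 1900464 + √2251286 ≈ 1.9020e+6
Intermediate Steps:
R = 15540 (R = 7*2220 = 15540)
v = 435120 (v = 28*15540 = 435120)
(√(805724 + 1445562) + 1465344) + v = (√(805724 + 1445562) + 1465344) + 435120 = (√2251286 + 1465344) + 435120 = (1465344 + √2251286) + 435120 = 1900464 + √2251286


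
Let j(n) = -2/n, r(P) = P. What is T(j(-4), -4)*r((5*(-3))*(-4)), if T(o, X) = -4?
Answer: -240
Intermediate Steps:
T(j(-4), -4)*r((5*(-3))*(-4)) = -4*5*(-3)*(-4) = -(-60)*(-4) = -4*60 = -240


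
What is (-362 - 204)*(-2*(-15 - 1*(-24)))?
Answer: 10188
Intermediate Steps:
(-362 - 204)*(-2*(-15 - 1*(-24))) = -(-1132)*(-15 + 24) = -(-1132)*9 = -566*(-18) = 10188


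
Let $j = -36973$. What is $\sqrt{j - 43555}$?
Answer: $4 i \sqrt{5033} \approx 283.77 i$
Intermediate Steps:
$\sqrt{j - 43555} = \sqrt{-36973 - 43555} = \sqrt{-80528} = 4 i \sqrt{5033}$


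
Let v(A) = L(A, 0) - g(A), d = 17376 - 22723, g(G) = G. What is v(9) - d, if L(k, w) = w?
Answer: 5338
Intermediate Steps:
d = -5347
v(A) = -A (v(A) = 0 - A = -A)
v(9) - d = -1*9 - 1*(-5347) = -9 + 5347 = 5338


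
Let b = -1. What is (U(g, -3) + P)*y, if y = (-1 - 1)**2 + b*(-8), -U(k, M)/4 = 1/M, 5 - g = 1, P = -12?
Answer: -128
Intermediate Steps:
g = 4 (g = 5 - 1*1 = 5 - 1 = 4)
U(k, M) = -4/M
y = 12 (y = (-1 - 1)**2 - 1*(-8) = (-2)**2 + 8 = 4 + 8 = 12)
(U(g, -3) + P)*y = (-4/(-3) - 12)*12 = (-4*(-1/3) - 12)*12 = (4/3 - 12)*12 = -32/3*12 = -128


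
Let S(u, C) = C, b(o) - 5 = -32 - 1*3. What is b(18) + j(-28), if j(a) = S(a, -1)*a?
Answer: -2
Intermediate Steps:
b(o) = -30 (b(o) = 5 + (-32 - 1*3) = 5 + (-32 - 3) = 5 - 35 = -30)
j(a) = -a
b(18) + j(-28) = -30 - 1*(-28) = -30 + 28 = -2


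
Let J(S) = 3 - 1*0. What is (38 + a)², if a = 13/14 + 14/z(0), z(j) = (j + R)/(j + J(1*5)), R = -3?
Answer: 121801/196 ≈ 621.43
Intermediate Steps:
J(S) = 3 (J(S) = 3 + 0 = 3)
z(j) = (-3 + j)/(3 + j) (z(j) = (j - 3)/(j + 3) = (-3 + j)/(3 + j))
a = -183/14 (a = 13/14 + 14/(((-3 + 0)/(3 + 0))) = 13*(1/14) + 14/((-3/3)) = 13/14 + 14/(((⅓)*(-3))) = 13/14 + 14/(-1) = 13/14 + 14*(-1) = 13/14 - 14 = -183/14 ≈ -13.071)
(38 + a)² = (38 - 183/14)² = (349/14)² = 121801/196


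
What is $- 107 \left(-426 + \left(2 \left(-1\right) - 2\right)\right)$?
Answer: $46010$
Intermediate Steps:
$- 107 \left(-426 + \left(2 \left(-1\right) - 2\right)\right) = - 107 \left(-426 - 4\right) = \left(-107\right) \left(-430\right) = 46010$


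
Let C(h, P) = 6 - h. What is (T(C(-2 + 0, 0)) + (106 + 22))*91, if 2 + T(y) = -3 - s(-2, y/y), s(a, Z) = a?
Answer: 11375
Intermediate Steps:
T(y) = -3 (T(y) = -2 + (-3 - 1*(-2)) = -2 + (-3 + 2) = -2 - 1 = -3)
(T(C(-2 + 0, 0)) + (106 + 22))*91 = (-3 + (106 + 22))*91 = (-3 + 128)*91 = 125*91 = 11375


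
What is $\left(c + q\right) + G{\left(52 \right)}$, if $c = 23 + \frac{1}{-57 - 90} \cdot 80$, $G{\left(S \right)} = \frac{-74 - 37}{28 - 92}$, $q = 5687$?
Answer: $\frac{53730877}{9408} \approx 5711.2$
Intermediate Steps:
$G{\left(S \right)} = \frac{111}{64}$ ($G{\left(S \right)} = - \frac{111}{-64} = \left(-111\right) \left(- \frac{1}{64}\right) = \frac{111}{64}$)
$c = \frac{3301}{147}$ ($c = 23 + \frac{1}{-147} \cdot 80 = 23 - \frac{80}{147} = \frac{3301}{147} \approx 22.456$)
$\left(c + q\right) + G{\left(52 \right)} = \left(\frac{3301}{147} + 5687\right) + \frac{111}{64} = \frac{839290}{147} + \frac{111}{64} = \frac{53730877}{9408}$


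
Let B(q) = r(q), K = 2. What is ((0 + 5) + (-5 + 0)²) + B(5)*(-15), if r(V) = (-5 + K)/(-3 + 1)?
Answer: 15/2 ≈ 7.5000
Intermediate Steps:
r(V) = 3/2 (r(V) = (-5 + 2)/(-3 + 1) = -3/(-2) = -3*(-½) = 3/2)
B(q) = 3/2
((0 + 5) + (-5 + 0)²) + B(5)*(-15) = ((0 + 5) + (-5 + 0)²) + (3/2)*(-15) = (5 + (-5)²) - 45/2 = (5 + 25) - 45/2 = 30 - 45/2 = 15/2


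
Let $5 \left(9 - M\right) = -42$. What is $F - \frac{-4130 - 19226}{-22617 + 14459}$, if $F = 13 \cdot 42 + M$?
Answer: $\frac{11432153}{20395} \approx 560.54$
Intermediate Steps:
$M = \frac{87}{5}$ ($M = 9 - - \frac{42}{5} = 9 + \frac{42}{5} = \frac{87}{5} \approx 17.4$)
$F = \frac{2817}{5}$ ($F = 13 \cdot 42 + \frac{87}{5} = 546 + \frac{87}{5} = \frac{2817}{5} \approx 563.4$)
$F - \frac{-4130 - 19226}{-22617 + 14459} = \frac{2817}{5} - \frac{-4130 - 19226}{-22617 + 14459} = \frac{2817}{5} - - \frac{23356}{-8158} = \frac{2817}{5} - \left(-23356\right) \left(- \frac{1}{8158}\right) = \frac{2817}{5} - \frac{11678}{4079} = \frac{11432153}{20395}$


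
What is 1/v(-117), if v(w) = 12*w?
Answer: -1/1404 ≈ -0.00071225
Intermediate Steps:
1/v(-117) = 1/(12*(-117)) = 1/(-1404) = -1/1404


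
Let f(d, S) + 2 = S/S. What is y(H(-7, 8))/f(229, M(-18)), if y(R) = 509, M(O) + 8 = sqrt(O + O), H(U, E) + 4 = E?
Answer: -509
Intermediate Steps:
H(U, E) = -4 + E
M(O) = -8 + sqrt(2)*sqrt(O) (M(O) = -8 + sqrt(O + O) = -8 + sqrt(2*O) = -8 + sqrt(2)*sqrt(O))
f(d, S) = -1 (f(d, S) = -2 + S/S = -2 + 1 = -1)
y(H(-7, 8))/f(229, M(-18)) = 509/(-1) = 509*(-1) = -509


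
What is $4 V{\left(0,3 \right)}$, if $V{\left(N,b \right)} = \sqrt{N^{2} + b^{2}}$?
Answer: $12$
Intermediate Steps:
$4 V{\left(0,3 \right)} = 4 \sqrt{0^{2} + 3^{2}} = 4 \sqrt{0 + 9} = 4 \sqrt{9} = 4 \cdot 3 = 12$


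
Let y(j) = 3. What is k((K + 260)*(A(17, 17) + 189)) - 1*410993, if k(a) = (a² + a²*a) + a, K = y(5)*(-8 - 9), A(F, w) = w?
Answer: 79808767600441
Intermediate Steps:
K = -51 (K = 3*(-8 - 9) = 3*(-17) = -51)
k(a) = a + a² + a³ (k(a) = (a² + a³) + a = a + a² + a³)
k((K + 260)*(A(17, 17) + 189)) - 1*410993 = ((-51 + 260)*(17 + 189))*(1 + (-51 + 260)*(17 + 189) + ((-51 + 260)*(17 + 189))²) - 1*410993 = (209*206)*(1 + 209*206 + (209*206)²) - 410993 = 43054*(1 + 43054 + 43054²) - 410993 = 43054*(1 + 43054 + 1853646916) - 410993 = 43054*1853689971 - 410993 = 79808768011434 - 410993 = 79808767600441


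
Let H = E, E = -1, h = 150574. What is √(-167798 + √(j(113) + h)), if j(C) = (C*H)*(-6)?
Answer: √(-167798 + 2*√37813) ≈ 409.16*I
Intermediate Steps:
H = -1
j(C) = 6*C (j(C) = (C*(-1))*(-6) = -C*(-6) = 6*C)
√(-167798 + √(j(113) + h)) = √(-167798 + √(6*113 + 150574)) = √(-167798 + √(678 + 150574)) = √(-167798 + √151252) = √(-167798 + 2*√37813)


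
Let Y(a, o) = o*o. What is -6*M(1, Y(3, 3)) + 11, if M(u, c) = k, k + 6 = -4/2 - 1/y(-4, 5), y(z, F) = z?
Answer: 115/2 ≈ 57.500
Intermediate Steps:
Y(a, o) = o²
k = -31/4 (k = -6 + (-4/2 - 1/(-4)) = -6 + (-4*½ - 1*(-¼)) = -6 + (-2 + ¼) = -6 - 7/4 = -31/4 ≈ -7.7500)
M(u, c) = -31/4
-6*M(1, Y(3, 3)) + 11 = -6*(-31/4) + 11 = 93/2 + 11 = 115/2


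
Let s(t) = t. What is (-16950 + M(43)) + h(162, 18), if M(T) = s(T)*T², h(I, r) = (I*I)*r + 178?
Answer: 535127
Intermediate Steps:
h(I, r) = 178 + r*I² (h(I, r) = I²*r + 178 = r*I² + 178 = 178 + r*I²)
M(T) = T³ (M(T) = T*T² = T³)
(-16950 + M(43)) + h(162, 18) = (-16950 + 43³) + (178 + 18*162²) = (-16950 + 79507) + (178 + 18*26244) = 62557 + (178 + 472392) = 62557 + 472570 = 535127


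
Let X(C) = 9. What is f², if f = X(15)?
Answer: 81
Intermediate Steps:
f = 9
f² = 9² = 81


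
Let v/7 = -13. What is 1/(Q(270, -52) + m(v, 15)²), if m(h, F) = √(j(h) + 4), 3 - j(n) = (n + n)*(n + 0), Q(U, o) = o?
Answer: -1/16607 ≈ -6.0216e-5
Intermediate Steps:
v = -91 (v = 7*(-13) = -91)
j(n) = 3 - 2*n² (j(n) = 3 - (n + n)*(n + 0) = 3 - 2*n*n = 3 - 2*n²)
m(h, F) = √(7 - 2*h²) (m(h, F) = √((3 - 2*h²) + 4) = √(7 - 2*h²))
1/(Q(270, -52) + m(v, 15)²) = 1/(-52 + (√(7 - 2*(-91)²))²) = 1/(-52 + (√(7 - 2*8281))²) = 1/(-52 + (√(7 - 16562))²) = 1/(-52 + (√(-16555))²) = 1/(-52 + (I*√16555)²) = 1/(-52 - 16555) = 1/(-16607) = -1/16607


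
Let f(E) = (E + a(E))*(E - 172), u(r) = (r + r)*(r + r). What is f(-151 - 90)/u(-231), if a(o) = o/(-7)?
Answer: 14219/35574 ≈ 0.39970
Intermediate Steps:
a(o) = -o/7 (a(o) = o*(-⅐) = -o/7)
u(r) = 4*r² (u(r) = (2*r)*(2*r) = 4*r²)
f(E) = 6*E*(-172 + E)/7 (f(E) = (E - E/7)*(E - 172) = (6*E/7)*(-172 + E) = 6*E*(-172 + E)/7)
f(-151 - 90)/u(-231) = (6*(-151 - 90)*(-172 + (-151 - 90))/7)/((4*(-231)²)) = ((6/7)*(-241)*(-172 - 241))/((4*53361)) = ((6/7)*(-241)*(-413))/213444 = 85314*(1/213444) = 14219/35574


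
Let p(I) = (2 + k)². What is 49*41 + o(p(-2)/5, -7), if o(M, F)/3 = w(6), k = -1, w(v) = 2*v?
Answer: 2045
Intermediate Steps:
p(I) = 1 (p(I) = (2 - 1)² = 1² = 1)
o(M, F) = 36 (o(M, F) = 3*(2*6) = 3*12 = 36)
49*41 + o(p(-2)/5, -7) = 49*41 + 36 = 2009 + 36 = 2045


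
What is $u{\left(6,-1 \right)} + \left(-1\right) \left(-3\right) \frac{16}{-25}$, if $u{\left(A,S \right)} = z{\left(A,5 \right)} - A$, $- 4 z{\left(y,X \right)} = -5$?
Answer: $- \frac{667}{100} \approx -6.67$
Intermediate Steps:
$z{\left(y,X \right)} = \frac{5}{4}$ ($z{\left(y,X \right)} = \left(- \frac{1}{4}\right) \left(-5\right) = \frac{5}{4}$)
$u{\left(A,S \right)} = \frac{5}{4} - A$
$u{\left(6,-1 \right)} + \left(-1\right) \left(-3\right) \frac{16}{-25} = \left(\frac{5}{4} - 6\right) + \left(-1\right) \left(-3\right) \frac{16}{-25} = \left(\frac{5}{4} - 6\right) + 3 \cdot 16 \left(- \frac{1}{25}\right) = - \frac{19}{4} + 3 \left(- \frac{16}{25}\right) = - \frac{19}{4} - \frac{48}{25} = - \frac{667}{100}$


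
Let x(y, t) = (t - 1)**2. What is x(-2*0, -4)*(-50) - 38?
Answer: -1288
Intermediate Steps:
x(y, t) = (-1 + t)**2
x(-2*0, -4)*(-50) - 38 = (-1 - 4)**2*(-50) - 38 = (-5)**2*(-50) - 38 = 25*(-50) - 38 = -1250 - 38 = -1288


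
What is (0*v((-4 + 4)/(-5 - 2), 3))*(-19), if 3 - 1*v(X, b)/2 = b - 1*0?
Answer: 0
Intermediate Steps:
v(X, b) = 6 - 2*b (v(X, b) = 6 - 2*(b - 1*0) = 6 - 2*(b + 0) = 6 - 2*b)
(0*v((-4 + 4)/(-5 - 2), 3))*(-19) = (0*(6 - 2*3))*(-19) = (0*(6 - 6))*(-19) = (0*0)*(-19) = 0*(-19) = 0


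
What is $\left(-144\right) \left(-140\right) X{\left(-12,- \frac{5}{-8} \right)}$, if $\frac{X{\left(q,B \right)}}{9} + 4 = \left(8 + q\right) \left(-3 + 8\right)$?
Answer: $-4354560$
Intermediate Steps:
$X{\left(q,B \right)} = 324 + 45 q$ ($X{\left(q,B \right)} = -36 + 9 \left(8 + q\right) \left(-3 + 8\right) = -36 + 9 \left(8 + q\right) 5 = -36 + 9 \left(40 + 5 q\right) = -36 + \left(360 + 45 q\right) = 324 + 45 q$)
$\left(-144\right) \left(-140\right) X{\left(-12,- \frac{5}{-8} \right)} = \left(-144\right) \left(-140\right) \left(324 + 45 \left(-12\right)\right) = 20160 \left(324 - 540\right) = 20160 \left(-216\right) = -4354560$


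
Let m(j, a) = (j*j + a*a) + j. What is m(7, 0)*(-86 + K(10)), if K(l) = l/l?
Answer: -4760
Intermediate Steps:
K(l) = 1
m(j, a) = j + a² + j² (m(j, a) = (j² + a²) + j = (a² + j²) + j = j + a² + j²)
m(7, 0)*(-86 + K(10)) = (7 + 0² + 7²)*(-86 + 1) = (7 + 0 + 49)*(-85) = 56*(-85) = -4760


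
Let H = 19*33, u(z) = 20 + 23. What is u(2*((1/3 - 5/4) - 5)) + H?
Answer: 670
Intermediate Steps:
u(z) = 43
H = 627
u(2*((1/3 - 5/4) - 5)) + H = 43 + 627 = 670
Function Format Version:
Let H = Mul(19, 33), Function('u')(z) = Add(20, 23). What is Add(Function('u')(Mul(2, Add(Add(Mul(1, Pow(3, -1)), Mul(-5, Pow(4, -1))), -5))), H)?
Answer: 670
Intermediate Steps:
Function('u')(z) = 43
H = 627
Add(Function('u')(Mul(2, Add(Add(Mul(1, Pow(3, -1)), Mul(-5, Pow(4, -1))), -5))), H) = Add(43, 627) = 670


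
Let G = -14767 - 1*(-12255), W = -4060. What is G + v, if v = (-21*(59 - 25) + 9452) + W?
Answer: 2166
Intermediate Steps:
G = -2512 (G = -14767 + 12255 = -2512)
v = 4678 (v = (-21*(59 - 25) + 9452) - 4060 = (-21*34 + 9452) - 4060 = (-714 + 9452) - 4060 = 8738 - 4060 = 4678)
G + v = -2512 + 4678 = 2166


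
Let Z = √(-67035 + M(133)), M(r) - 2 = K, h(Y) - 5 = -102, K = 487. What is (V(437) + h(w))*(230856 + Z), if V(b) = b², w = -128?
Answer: 44063946432 + 572616*I*√7394 ≈ 4.4064e+10 + 4.9238e+7*I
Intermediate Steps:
h(Y) = -97 (h(Y) = 5 - 102 = -97)
M(r) = 489 (M(r) = 2 + 487 = 489)
Z = 3*I*√7394 (Z = √(-67035 + 489) = √(-66546) = 3*I*√7394 ≈ 257.97*I)
(V(437) + h(w))*(230856 + Z) = (437² - 97)*(230856 + 3*I*√7394) = (190969 - 97)*(230856 + 3*I*√7394) = 190872*(230856 + 3*I*√7394) = 44063946432 + 572616*I*√7394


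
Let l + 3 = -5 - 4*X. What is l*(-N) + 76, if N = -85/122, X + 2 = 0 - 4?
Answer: 5316/61 ≈ 87.148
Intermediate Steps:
X = -6 (X = -2 + (0 - 4) = -2 - 4 = -6)
N = -85/122 (N = -85*1/122 = -85/122 ≈ -0.69672)
l = 16 (l = -3 + (-5 - 4*(-6)) = -3 + (-5 + 24) = -3 + 19 = 16)
l*(-N) + 76 = 16*(-1*(-85/122)) + 76 = 16*(85/122) + 76 = 680/61 + 76 = 5316/61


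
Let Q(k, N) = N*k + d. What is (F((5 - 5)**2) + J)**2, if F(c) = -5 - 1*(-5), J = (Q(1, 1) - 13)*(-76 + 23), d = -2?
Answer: 550564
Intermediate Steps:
Q(k, N) = -2 + N*k (Q(k, N) = N*k - 2 = -2 + N*k)
J = 742 (J = ((-2 + 1*1) - 13)*(-76 + 23) = ((-2 + 1) - 13)*(-53) = (-1 - 13)*(-53) = -14*(-53) = 742)
F(c) = 0 (F(c) = -5 + 5 = 0)
(F((5 - 5)**2) + J)**2 = (0 + 742)**2 = 742**2 = 550564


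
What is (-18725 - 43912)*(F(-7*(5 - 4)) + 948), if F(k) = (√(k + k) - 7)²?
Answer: -61572171 + 876918*I*√14 ≈ -6.1572e+7 + 3.2811e+6*I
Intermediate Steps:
F(k) = (-7 + √2*√k)² (F(k) = (√(2*k) - 7)² = (√2*√k - 7)² = (-7 + √2*√k)²)
(-18725 - 43912)*(F(-7*(5 - 4)) + 948) = (-18725 - 43912)*((-7 + √2*√(-7*(5 - 4)))² + 948) = -62637*((-7 + √2*√(-7*1))² + 948) = -62637*((-7 + √2*√(-7))² + 948) = -62637*((-7 + √2*(I*√7))² + 948) = -62637*((-7 + I*√14)² + 948) = -62637*(948 + (-7 + I*√14)²) = -59379876 - 62637*(-7 + I*√14)²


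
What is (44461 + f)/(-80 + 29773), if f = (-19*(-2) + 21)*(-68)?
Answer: 40449/29693 ≈ 1.3622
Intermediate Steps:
f = -4012 (f = (38 + 21)*(-68) = 59*(-68) = -4012)
(44461 + f)/(-80 + 29773) = (44461 - 4012)/(-80 + 29773) = 40449/29693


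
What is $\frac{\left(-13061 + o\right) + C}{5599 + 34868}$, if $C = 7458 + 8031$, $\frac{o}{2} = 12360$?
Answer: $\frac{27148}{40467} \approx 0.67087$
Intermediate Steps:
$o = 24720$ ($o = 2 \cdot 12360 = 24720$)
$C = 15489$
$\frac{\left(-13061 + o\right) + C}{5599 + 34868} = \frac{\left(-13061 + 24720\right) + 15489}{5599 + 34868} = \frac{11659 + 15489}{40467} = 27148 \cdot \frac{1}{40467} = \frac{27148}{40467}$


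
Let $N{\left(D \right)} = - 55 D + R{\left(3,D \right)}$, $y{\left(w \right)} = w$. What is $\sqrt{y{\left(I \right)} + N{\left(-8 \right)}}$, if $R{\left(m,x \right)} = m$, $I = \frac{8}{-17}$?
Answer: $\frac{\sqrt{127891}}{17} \approx 21.036$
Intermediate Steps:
$I = - \frac{8}{17}$ ($I = 8 \left(- \frac{1}{17}\right) = - \frac{8}{17} \approx -0.47059$)
$N{\left(D \right)} = 3 - 55 D$ ($N{\left(D \right)} = - 55 D + 3 = 3 - 55 D$)
$\sqrt{y{\left(I \right)} + N{\left(-8 \right)}} = \sqrt{- \frac{8}{17} + \left(3 - -440\right)} = \sqrt{- \frac{8}{17} + \left(3 + 440\right)} = \sqrt{- \frac{8}{17} + 443} = \sqrt{\frac{7523}{17}} = \frac{\sqrt{127891}}{17}$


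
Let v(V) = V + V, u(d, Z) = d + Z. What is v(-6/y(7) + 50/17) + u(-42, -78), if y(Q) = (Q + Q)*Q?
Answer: -95162/833 ≈ -114.24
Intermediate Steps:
u(d, Z) = Z + d
y(Q) = 2*Q² (y(Q) = (2*Q)*Q = 2*Q²)
v(V) = 2*V
v(-6/y(7) + 50/17) + u(-42, -78) = 2*(-6/(2*7²) + 50/17) + (-78 - 42) = 2*(-6/(2*49) + 50*(1/17)) - 120 = 2*(-6/98 + 50/17) - 120 = 2*(-6*1/98 + 50/17) - 120 = 2*(-3/49 + 50/17) - 120 = 2*(2399/833) - 120 = 4798/833 - 120 = -95162/833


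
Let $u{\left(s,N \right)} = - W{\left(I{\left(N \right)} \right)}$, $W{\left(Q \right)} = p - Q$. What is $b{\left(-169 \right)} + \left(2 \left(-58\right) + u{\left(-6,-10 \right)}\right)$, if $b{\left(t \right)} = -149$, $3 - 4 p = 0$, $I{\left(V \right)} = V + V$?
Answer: $- \frac{1143}{4} \approx -285.75$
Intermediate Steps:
$I{\left(V \right)} = 2 V$
$p = \frac{3}{4}$ ($p = \frac{3}{4} - 0 = \frac{3}{4} + 0 = \frac{3}{4} \approx 0.75$)
$W{\left(Q \right)} = \frac{3}{4} - Q$
$u{\left(s,N \right)} = - \frac{3}{4} + 2 N$ ($u{\left(s,N \right)} = - (\frac{3}{4} - 2 N) = - \frac{3}{4} + 2 N$)
$b{\left(-169 \right)} + \left(2 \left(-58\right) + u{\left(-6,-10 \right)}\right) = -149 + \left(2 \left(-58\right) + \left(- \frac{3}{4} + 2 \left(-10\right)\right)\right) = -149 - \frac{547}{4} = - \frac{1143}{4}$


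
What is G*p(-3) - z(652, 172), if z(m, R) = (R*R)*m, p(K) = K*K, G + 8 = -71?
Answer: -19289479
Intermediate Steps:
G = -79 (G = -8 - 71 = -79)
p(K) = K**2
z(m, R) = m*R**2 (z(m, R) = R**2*m = m*R**2)
G*p(-3) - z(652, 172) = -79*(-3)**2 - 652*172**2 = -79*9 - 652*29584 = -711 - 1*19288768 = -711 - 19288768 = -19289479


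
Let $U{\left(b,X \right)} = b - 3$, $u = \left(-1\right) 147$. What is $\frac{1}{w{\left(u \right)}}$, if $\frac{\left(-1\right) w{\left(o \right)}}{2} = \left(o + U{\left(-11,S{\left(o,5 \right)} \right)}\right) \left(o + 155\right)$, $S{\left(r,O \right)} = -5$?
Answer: $\frac{1}{2576} \approx 0.0003882$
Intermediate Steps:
$u = -147$
$U{\left(b,X \right)} = -3 + b$
$w{\left(o \right)} = - 2 \left(-14 + o\right) \left(155 + o\right)$ ($w{\left(o \right)} = - 2 \left(o - 14\right) \left(o + 155\right) = - 2 \left(o - 14\right) \left(155 + o\right) = - 2 \left(-14 + o\right) \left(155 + o\right)$)
$\frac{1}{w{\left(u \right)}} = \frac{1}{4340 - -41454 - 2 \left(-147\right)^{2}} = \frac{1}{4340 + 41454 - 43218} = \frac{1}{2576}$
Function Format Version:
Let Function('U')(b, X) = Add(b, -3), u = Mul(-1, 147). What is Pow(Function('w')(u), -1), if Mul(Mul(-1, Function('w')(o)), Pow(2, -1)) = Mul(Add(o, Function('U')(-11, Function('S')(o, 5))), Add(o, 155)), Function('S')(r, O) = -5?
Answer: Rational(1, 2576) ≈ 0.00038820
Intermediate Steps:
u = -147
Function('U')(b, X) = Add(-3, b)
Function('w')(o) = Mul(-2, Add(-14, o), Add(155, o)) (Function('w')(o) = Mul(-2, Mul(Add(o, Add(-3, -11)), Add(o, 155))) = Mul(-2, Mul(Add(o, -14), Add(155, o))) = Mul(-2, Mul(Add(-14, o), Add(155, o))) = Mul(-2, Add(-14, o), Add(155, o)))
Pow(Function('w')(u), -1) = Pow(Add(4340, Mul(-282, -147), Mul(-2, Pow(-147, 2))), -1) = Pow(Add(4340, 41454, Mul(-2, 21609)), -1) = Pow(Add(4340, 41454, -43218), -1) = Pow(2576, -1) = Rational(1, 2576)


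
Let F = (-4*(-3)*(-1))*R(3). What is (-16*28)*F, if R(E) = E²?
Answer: 48384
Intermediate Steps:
F = -108 (F = (-4*(-3)*(-1))*3² = (12*(-1))*9 = -12*9 = -108)
(-16*28)*F = -16*28*(-108) = -448*(-108) = 48384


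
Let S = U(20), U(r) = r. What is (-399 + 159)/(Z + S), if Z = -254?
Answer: 40/39 ≈ 1.0256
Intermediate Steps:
S = 20
(-399 + 159)/(Z + S) = (-399 + 159)/(-254 + 20) = -240/(-234) = -240*(-1/234) = 40/39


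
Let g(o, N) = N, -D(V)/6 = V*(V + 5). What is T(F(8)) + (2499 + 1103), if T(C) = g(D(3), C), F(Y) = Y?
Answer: 3610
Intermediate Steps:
D(V) = -6*V*(5 + V) (D(V) = -6*V*(V + 5) = -6*V*(5 + V))
T(C) = C
T(F(8)) + (2499 + 1103) = 8 + (2499 + 1103) = 8 + 3602 = 3610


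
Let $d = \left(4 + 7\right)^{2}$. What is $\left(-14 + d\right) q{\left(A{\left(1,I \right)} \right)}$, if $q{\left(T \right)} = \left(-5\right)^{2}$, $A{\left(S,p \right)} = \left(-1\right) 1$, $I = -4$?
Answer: $2675$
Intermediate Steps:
$d = 121$ ($d = 11^{2} = 121$)
$A{\left(S,p \right)} = -1$
$q{\left(T \right)} = 25$
$\left(-14 + d\right) q{\left(A{\left(1,I \right)} \right)} = \left(-14 + 121\right) 25 = 107 \cdot 25 = 2675$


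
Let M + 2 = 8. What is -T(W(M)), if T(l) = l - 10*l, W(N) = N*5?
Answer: 270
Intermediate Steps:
M = 6 (M = -2 + 8 = 6)
W(N) = 5*N
T(l) = -9*l
-T(W(M)) = -(-9)*5*6 = -(-9)*30 = -1*(-270) = 270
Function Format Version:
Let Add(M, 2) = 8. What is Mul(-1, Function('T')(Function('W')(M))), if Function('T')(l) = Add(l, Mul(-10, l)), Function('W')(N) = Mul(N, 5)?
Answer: 270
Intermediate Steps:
M = 6 (M = Add(-2, 8) = 6)
Function('W')(N) = Mul(5, N)
Function('T')(l) = Mul(-9, l)
Mul(-1, Function('T')(Function('W')(M))) = Mul(-1, Mul(-9, Mul(5, 6))) = Mul(-1, Mul(-9, 30)) = Mul(-1, -270) = 270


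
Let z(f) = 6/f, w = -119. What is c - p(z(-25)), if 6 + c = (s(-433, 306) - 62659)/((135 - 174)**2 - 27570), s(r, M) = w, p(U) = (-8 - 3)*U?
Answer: -1352378/217075 ≈ -6.2300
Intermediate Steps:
p(U) = -11*U
s(r, M) = -119
c = -31172/8683 (c = -6 + (-119 - 62659)/((135 - 174)**2 - 27570) = -6 - 62778/((-39)**2 - 27570) = -6 - 62778/(1521 - 27570) = -6 - 62778/(-26049) = -6 - 62778*(-1/26049) = -6 + 20926/8683 = -31172/8683 ≈ -3.5900)
c - p(z(-25)) = -31172/8683 - (-11)*6/(-25) = -31172/8683 - (-11)*6*(-1/25) = -31172/8683 - (-11)*(-6)/25 = -31172/8683 - 1*66/25 = -31172/8683 - 66/25 = -1352378/217075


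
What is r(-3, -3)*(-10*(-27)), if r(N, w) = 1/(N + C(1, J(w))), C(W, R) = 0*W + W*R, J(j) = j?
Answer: -45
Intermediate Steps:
C(W, R) = R*W (C(W, R) = 0 + R*W = R*W)
r(N, w) = 1/(N + w) (r(N, w) = 1/(N + w*1) = 1/(N + w))
r(-3, -3)*(-10*(-27)) = (-10*(-27))/(-3 - 3) = 270/(-6) = -1/6*270 = -45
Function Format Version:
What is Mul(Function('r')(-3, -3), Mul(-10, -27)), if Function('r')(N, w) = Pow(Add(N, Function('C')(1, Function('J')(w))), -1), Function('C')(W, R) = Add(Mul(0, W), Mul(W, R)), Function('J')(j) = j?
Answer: -45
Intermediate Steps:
Function('C')(W, R) = Mul(R, W) (Function('C')(W, R) = Add(0, Mul(R, W)) = Mul(R, W))
Function('r')(N, w) = Pow(Add(N, w), -1) (Function('r')(N, w) = Pow(Add(N, Mul(w, 1)), -1) = Pow(Add(N, w), -1))
Mul(Function('r')(-3, -3), Mul(-10, -27)) = Mul(Pow(Add(-3, -3), -1), Mul(-10, -27)) = Mul(Pow(-6, -1), 270) = Mul(Rational(-1, 6), 270) = -45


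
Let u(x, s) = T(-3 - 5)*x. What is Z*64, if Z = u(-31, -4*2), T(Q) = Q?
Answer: 15872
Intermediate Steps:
u(x, s) = -8*x (u(x, s) = (-3 - 5)*x = -8*x)
Z = 248 (Z = -8*(-31) = 248)
Z*64 = 248*64 = 15872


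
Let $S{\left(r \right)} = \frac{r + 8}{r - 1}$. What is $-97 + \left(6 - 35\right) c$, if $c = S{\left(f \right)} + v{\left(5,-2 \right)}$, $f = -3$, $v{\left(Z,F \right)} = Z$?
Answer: $- \frac{823}{4} \approx -205.75$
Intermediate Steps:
$S{\left(r \right)} = \frac{8 + r}{-1 + r}$
$c = \frac{15}{4}$ ($c = \frac{8 - 3}{-1 - 3} + 5 = \frac{1}{-4} \cdot 5 + 5 = \left(- \frac{1}{4}\right) 5 + 5 = - \frac{5}{4} + 5 = \frac{15}{4} \approx 3.75$)
$-97 + \left(6 - 35\right) c = -97 + \left(6 - 35\right) \frac{15}{4} = -97 - \frac{435}{4} = - \frac{823}{4}$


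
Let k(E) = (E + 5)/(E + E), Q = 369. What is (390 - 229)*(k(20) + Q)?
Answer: 476077/8 ≈ 59510.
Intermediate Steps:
k(E) = (5 + E)/(2*E) (k(E) = (5 + E)/((2*E)) = (5 + E)*(1/(2*E)) = (5 + E)/(2*E))
(390 - 229)*(k(20) + Q) = (390 - 229)*((½)*(5 + 20)/20 + 369) = 161*((½)*(1/20)*25 + 369) = 161*(5/8 + 369) = 161*(2957/8) = 476077/8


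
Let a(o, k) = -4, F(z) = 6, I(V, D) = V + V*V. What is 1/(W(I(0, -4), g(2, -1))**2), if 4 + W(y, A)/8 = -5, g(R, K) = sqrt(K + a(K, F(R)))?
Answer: 1/5184 ≈ 0.00019290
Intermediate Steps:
I(V, D) = V + V**2
g(R, K) = sqrt(-4 + K) (g(R, K) = sqrt(K - 4) = sqrt(-4 + K))
W(y, A) = -72 (W(y, A) = -32 + 8*(-5) = -32 - 40 = -72)
1/(W(I(0, -4), g(2, -1))**2) = 1/((-72)**2) = 1/5184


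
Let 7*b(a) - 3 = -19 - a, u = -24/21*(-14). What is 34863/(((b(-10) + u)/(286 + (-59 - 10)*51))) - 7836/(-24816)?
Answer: -15392641381/2068 ≈ -7.4432e+6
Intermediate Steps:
u = 16 (u = -24/21*(-14) = -4*2/7*(-14) = -8/7*(-14) = 16)
b(a) = -16/7 - a/7 (b(a) = 3/7 + (-19 - a)/7 = 3/7 + (-19/7 - a/7) = -16/7 - a/7)
34863/(((b(-10) + u)/(286 + (-59 - 10)*51))) - 7836/(-24816) = 34863/((((-16/7 - 1/7*(-10)) + 16)/(286 + (-59 - 10)*51))) - 7836/(-24816) = 34863/((((-16/7 + 10/7) + 16)/(286 - 69*51))) - 7836*(-1/24816) = 34863/(((-6/7 + 16)/(286 - 3519))) + 653/2068 = 34863/(((106/7)/(-3233))) + 653/2068 = 34863/(((106/7)*(-1/3233))) + 653/2068 = 34863/(-2/427) + 653/2068 = 34863*(-427/2) + 653/2068 = -14886501/2 + 653/2068 = -15392641381/2068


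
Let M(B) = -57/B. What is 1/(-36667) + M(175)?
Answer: -2090194/6416725 ≈ -0.32574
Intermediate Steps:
1/(-36667) + M(175) = 1/(-36667) - 57/175 = -1/36667 - 57*1/175 = -1/36667 - 57/175 = -2090194/6416725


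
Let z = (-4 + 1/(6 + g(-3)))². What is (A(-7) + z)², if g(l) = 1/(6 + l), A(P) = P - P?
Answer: 28398241/130321 ≈ 217.91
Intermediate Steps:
A(P) = 0
z = 5329/361 (z = (-4 + 1/(6 + 1/(6 - 3)))² = (-4 + 1/(6 + 1/3))² = (-4 + 1/(6 + ⅓))² = (-4 + 1/(19/3))² = (-4 + 3/19)² = (-73/19)² = 5329/361 ≈ 14.762)
(A(-7) + z)² = (0 + 5329/361)² = (5329/361)² = 28398241/130321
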